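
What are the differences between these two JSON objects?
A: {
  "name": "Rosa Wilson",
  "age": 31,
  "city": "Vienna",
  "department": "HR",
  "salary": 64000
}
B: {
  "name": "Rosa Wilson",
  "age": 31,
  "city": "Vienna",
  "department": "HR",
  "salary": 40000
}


Comparing each field (in key order):
  name: same
  age: same
  city: same
  department: same
  salary: DIFFERENT
Differences:
  salary: 64000 -> 40000

1 field(s) changed

1 change: salary


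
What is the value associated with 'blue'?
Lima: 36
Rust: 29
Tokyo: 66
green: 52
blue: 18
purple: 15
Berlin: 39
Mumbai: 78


Looking up key 'blue'
Value: 18

18


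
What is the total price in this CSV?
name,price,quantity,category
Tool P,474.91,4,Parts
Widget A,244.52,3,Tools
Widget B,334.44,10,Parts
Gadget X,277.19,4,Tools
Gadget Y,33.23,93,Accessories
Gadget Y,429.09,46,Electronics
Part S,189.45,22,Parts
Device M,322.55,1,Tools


Computing total price:
Values: [474.91, 244.52, 334.44, 277.19, 33.23, 429.09, 189.45, 322.55]
Sum = 2305.38

2305.38


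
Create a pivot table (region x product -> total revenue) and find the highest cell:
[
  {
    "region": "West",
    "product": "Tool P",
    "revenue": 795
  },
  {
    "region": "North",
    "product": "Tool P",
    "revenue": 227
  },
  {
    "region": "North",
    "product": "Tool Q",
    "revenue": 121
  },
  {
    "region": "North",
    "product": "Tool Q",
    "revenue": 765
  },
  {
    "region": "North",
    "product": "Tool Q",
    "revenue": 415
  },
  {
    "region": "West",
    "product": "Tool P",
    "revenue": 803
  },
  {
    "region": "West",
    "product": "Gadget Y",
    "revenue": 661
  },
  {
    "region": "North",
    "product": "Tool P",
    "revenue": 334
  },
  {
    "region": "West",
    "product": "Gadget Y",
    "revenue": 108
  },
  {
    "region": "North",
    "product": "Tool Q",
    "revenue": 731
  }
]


Pivot: region (rows) x product (columns) -> total revenue

     Gadget Y      Tool P        Tool Q      
North            0           561          2032  
West           769          1598             0  

Highest: North / Tool Q = $2032

North / Tool Q = $2032


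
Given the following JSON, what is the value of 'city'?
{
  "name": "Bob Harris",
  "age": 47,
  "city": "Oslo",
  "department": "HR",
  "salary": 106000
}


Looking up field 'city'
Value: Oslo

Oslo


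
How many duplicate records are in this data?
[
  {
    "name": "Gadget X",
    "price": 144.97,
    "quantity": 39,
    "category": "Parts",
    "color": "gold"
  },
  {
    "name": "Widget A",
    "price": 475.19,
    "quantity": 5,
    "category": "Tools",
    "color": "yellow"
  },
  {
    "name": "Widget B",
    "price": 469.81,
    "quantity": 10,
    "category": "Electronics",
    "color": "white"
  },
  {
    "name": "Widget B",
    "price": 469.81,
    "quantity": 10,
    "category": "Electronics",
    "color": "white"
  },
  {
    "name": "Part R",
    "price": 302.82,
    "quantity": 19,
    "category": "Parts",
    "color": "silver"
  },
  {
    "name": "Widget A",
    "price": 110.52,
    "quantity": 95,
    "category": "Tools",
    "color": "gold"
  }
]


Checking 6 records for duplicates:

  Row 1: Gadget X ($144.97, qty 39)
  Row 2: Widget A ($475.19, qty 5)
  Row 3: Widget B ($469.81, qty 10)
  Row 4: Widget B ($469.81, qty 10) <-- DUPLICATE
  Row 5: Part R ($302.82, qty 19)
  Row 6: Widget A ($110.52, qty 95)

Duplicates found: 1
Unique records: 5

1 duplicates, 5 unique


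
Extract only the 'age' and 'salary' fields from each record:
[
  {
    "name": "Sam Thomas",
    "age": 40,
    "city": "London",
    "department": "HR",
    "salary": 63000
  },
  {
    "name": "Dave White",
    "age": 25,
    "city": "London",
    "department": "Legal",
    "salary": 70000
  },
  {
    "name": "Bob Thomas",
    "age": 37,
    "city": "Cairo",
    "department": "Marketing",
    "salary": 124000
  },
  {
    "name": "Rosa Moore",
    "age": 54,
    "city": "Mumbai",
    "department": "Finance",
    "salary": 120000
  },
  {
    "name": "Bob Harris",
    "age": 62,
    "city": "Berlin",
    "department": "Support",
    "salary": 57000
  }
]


Original: 5 records with fields: name, age, city, department, salary
Keep: ['age', 'salary']
Drop: ['name', 'city', 'department']
Result: 5 records, 2 fields each

[
  {
    "age": 40,
    "salary": 63000
  },
  {
    "age": 25,
    "salary": 70000
  },
  {
    "age": 37,
    "salary": 124000
  },
  {
    "age": 54,
    "salary": 120000
  },
  {
    "age": 62,
    "salary": 57000
  }
]


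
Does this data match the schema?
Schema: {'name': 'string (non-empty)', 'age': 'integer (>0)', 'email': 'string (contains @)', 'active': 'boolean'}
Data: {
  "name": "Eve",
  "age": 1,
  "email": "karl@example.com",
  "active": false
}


Validating each field against schema:
  name: OK (non-empty string)
  age: OK (positive integer)
  email: OK (string with @)
  active: OK (boolean)

Result: VALID

VALID


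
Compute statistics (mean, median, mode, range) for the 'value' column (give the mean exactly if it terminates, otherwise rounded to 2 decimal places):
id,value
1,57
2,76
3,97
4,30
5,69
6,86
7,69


Data: [57, 76, 97, 30, 69, 86, 69]
Count: 7
Sum: 484
Mean: 484/7 ≈ 69.14 (rounded to 2 decimal places)
Sorted: [30, 57, 69, 69, 76, 86, 97]
Median: 69.0
Mode: 69 (2 times)
Range: 97 - 30 = 67
Min: 30, Max: 97

mean≈69.14, median=69.0, mode=69, range=67


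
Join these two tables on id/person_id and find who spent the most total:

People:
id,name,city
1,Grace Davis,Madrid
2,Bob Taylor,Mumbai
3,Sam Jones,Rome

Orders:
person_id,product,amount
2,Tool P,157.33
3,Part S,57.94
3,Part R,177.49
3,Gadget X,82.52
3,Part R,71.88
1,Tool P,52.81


Join on: people.id = orders.person_id

Joined rows:
  Bob Taylor (Mumbai) bought Tool P for $157.33
  Sam Jones (Rome) bought Part S for $57.94
  Sam Jones (Rome) bought Part R for $177.49
  Sam Jones (Rome) bought Gadget X for $82.52
  Sam Jones (Rome) bought Part R for $71.88
  Grace Davis (Madrid) bought Tool P for $52.81

Total per person:
  Sam Jones: $389.83
  Bob Taylor: $157.33
  Grace Davis: $52.81

Top spender: Sam Jones ($389.83)

Sam Jones ($389.83)


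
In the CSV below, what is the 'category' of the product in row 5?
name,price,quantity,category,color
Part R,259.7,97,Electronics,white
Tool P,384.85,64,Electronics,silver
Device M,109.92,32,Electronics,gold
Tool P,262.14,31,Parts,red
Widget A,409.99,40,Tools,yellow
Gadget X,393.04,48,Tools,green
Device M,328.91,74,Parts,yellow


Query: Row 5 ('Widget A'), column 'category'
Value: Tools

Tools


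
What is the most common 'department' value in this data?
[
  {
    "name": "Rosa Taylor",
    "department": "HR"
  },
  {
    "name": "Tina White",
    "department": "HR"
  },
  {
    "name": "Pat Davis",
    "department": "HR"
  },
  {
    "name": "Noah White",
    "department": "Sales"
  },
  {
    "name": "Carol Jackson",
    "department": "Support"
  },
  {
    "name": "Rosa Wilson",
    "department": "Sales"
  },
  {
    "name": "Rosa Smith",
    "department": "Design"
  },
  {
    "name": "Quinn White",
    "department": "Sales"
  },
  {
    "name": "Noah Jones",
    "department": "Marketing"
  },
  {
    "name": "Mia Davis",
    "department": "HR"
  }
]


Counting 'department' values across 10 records:

  HR: 4 ####
  Sales: 3 ###
  Support: 1 #
  Design: 1 #
  Marketing: 1 #

Most common: HR (4 times)

HR (4 times)


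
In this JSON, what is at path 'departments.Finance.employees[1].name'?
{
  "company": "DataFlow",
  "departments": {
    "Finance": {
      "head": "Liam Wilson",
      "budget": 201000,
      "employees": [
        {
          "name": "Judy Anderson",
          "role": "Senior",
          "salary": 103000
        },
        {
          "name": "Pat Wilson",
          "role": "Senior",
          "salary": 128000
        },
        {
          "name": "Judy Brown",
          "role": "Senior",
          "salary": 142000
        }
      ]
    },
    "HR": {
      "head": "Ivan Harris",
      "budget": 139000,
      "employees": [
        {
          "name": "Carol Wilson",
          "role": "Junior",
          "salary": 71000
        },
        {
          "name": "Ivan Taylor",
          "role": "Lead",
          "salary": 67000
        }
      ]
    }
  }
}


Path: departments.Finance.employees[1].name

Navigate:
  -> departments
  -> Finance
  -> employees[1].name = 'Pat Wilson'

Pat Wilson


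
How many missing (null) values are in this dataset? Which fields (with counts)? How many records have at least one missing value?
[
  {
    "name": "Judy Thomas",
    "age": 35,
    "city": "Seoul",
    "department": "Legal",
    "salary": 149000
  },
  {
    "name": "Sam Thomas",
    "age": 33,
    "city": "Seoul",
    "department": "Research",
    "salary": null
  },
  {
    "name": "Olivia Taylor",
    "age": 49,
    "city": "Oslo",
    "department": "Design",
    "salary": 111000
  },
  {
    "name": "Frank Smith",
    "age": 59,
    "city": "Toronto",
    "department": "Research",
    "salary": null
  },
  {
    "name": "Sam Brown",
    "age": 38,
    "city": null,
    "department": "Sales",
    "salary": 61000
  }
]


Checking for missing (null) values in 5 records:

  Judy Thomas: complete
  Sam Thomas: salary
  Olivia Taylor: complete
  Frank Smith: salary
  Sam Brown: city

Per field:
  name: 0 missing
  age: 0 missing
  city: 1 missing
  department: 0 missing
  salary: 2 missing

Total missing values: 3
Records with any missing: 3

3 missing values (city: 1, salary: 2); 3 incomplete records


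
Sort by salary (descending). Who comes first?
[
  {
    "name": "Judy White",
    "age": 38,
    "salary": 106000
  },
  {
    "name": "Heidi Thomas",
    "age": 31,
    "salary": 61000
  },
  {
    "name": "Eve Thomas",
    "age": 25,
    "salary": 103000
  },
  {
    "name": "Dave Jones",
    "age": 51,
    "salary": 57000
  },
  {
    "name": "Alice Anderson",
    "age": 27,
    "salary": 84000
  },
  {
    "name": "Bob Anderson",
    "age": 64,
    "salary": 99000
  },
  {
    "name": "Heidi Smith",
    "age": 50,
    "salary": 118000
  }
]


Sort by: salary (descending)

Sorted order:
  1. Heidi Smith (salary = 118000)
  2. Judy White (salary = 106000)
  3. Eve Thomas (salary = 103000)
  4. Bob Anderson (salary = 99000)
  5. Alice Anderson (salary = 84000)
  6. Heidi Thomas (salary = 61000)
  7. Dave Jones (salary = 57000)

First: Heidi Smith

Heidi Smith


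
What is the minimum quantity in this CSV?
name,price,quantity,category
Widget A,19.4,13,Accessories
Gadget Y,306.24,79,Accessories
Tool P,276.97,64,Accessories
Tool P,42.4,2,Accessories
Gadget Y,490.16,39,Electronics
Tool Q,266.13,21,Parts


Computing minimum quantity:
Values: [13, 79, 64, 2, 39, 21]
Min = 2

2


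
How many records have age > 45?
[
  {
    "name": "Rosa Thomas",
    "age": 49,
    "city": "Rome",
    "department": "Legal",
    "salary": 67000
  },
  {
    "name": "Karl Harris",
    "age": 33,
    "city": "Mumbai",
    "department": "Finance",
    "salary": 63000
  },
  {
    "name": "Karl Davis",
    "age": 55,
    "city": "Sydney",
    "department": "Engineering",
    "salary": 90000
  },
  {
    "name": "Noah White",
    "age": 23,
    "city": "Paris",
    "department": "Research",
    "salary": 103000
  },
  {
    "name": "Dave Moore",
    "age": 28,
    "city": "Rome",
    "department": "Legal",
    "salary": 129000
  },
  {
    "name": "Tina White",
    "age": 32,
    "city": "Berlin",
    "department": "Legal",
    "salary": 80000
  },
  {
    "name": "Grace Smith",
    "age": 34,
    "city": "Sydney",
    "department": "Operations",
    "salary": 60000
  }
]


Data: 7 records
Condition: age > 45

Checking each record:
  Rosa Thomas: 49 MATCH
  Karl Harris: 33
  Karl Davis: 55 MATCH
  Noah White: 23
  Dave Moore: 28
  Tina White: 32
  Grace Smith: 34

Count: 2

2


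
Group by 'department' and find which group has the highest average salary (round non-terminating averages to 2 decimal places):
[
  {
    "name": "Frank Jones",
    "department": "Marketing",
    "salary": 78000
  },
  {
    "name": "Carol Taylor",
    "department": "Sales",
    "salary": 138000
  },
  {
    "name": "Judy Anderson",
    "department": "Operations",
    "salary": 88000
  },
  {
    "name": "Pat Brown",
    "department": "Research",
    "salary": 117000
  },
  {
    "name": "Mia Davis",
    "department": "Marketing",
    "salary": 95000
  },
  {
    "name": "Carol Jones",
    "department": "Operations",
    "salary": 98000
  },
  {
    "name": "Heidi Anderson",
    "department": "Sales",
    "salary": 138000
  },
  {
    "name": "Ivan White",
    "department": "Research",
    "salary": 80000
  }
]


Group by: department

Groups:
  Marketing: 2 people, avg salary = 173000/2 = $86500
  Operations: 2 people, avg salary = 186000/2 = $93000
  Research: 2 people, avg salary = 197000/2 = $98500
  Sales: 2 people, avg salary = 276000/2 = $138000

Highest average salary: Sales ($138000)

Sales ($138000)


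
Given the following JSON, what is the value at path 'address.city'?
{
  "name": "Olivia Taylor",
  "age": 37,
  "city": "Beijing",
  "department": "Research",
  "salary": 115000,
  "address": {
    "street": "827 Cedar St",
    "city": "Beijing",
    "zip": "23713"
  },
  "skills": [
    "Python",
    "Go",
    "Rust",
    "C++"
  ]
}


Query: address.city
Path: address -> city
Value: Beijing

Beijing


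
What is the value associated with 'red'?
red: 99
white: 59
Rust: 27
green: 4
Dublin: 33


Looking up key 'red'
Value: 99

99


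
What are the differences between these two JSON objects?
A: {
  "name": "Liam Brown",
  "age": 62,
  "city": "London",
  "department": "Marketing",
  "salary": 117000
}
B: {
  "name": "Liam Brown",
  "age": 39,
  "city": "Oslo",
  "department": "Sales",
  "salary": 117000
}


Comparing each field (in key order):
  name: same
  age: DIFFERENT
  city: DIFFERENT
  department: DIFFERENT
  salary: same
Differences:
  age: 62 -> 39
  city: London -> Oslo
  department: Marketing -> Sales

3 field(s) changed

3 changes: age, city, department


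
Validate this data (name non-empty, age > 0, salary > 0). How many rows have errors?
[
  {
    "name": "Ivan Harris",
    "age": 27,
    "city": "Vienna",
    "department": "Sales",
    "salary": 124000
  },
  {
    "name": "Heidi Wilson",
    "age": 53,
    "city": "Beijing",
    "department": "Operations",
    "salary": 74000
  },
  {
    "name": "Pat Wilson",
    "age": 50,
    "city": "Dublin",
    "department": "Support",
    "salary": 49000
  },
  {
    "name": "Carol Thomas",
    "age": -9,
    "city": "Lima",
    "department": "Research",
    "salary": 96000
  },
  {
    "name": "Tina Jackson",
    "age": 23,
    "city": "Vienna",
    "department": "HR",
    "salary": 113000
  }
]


Validating 5 records:
Rules: name non-empty, age > 0, salary > 0

  Row 1 (Ivan Harris): OK
  Row 2 (Heidi Wilson): OK
  Row 3 (Pat Wilson): OK
  Row 4 (Carol Thomas): negative age: -9
  Row 5 (Tina Jackson): OK

Total errors: 1

1 errors


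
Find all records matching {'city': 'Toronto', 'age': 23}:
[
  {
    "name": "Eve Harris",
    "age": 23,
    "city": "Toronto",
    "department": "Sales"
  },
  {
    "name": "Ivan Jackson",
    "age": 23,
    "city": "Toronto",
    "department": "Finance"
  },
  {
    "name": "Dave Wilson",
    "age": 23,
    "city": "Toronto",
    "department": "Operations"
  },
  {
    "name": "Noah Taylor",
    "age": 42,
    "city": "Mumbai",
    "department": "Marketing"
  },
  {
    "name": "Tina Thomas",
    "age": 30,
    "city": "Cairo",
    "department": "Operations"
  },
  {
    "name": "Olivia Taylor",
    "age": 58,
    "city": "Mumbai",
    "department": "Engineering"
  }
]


Search criteria: {'city': 'Toronto', 'age': 23}

Checking 6 records:
  Eve Harris: {city: Toronto, age: 23} <-- MATCH
  Ivan Jackson: {city: Toronto, age: 23} <-- MATCH
  Dave Wilson: {city: Toronto, age: 23} <-- MATCH
  Noah Taylor: {city: Mumbai, age: 42}
  Tina Thomas: {city: Cairo, age: 30}
  Olivia Taylor: {city: Mumbai, age: 58}

Matches: ["Eve Harris", "Ivan Jackson", "Dave Wilson"]

["Eve Harris", "Ivan Jackson", "Dave Wilson"]


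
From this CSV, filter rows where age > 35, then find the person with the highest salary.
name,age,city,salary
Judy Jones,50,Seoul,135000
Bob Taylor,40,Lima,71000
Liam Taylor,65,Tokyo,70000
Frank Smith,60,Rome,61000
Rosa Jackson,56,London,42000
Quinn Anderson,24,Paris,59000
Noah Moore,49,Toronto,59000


Filter: age > 35
Sort by: salary (descending)

Filtered records (6):
  Judy Jones, age 50, salary $135000
  Bob Taylor, age 40, salary $71000
  Liam Taylor, age 65, salary $70000
  Frank Smith, age 60, salary $61000
  Noah Moore, age 49, salary $59000
  Rosa Jackson, age 56, salary $42000

Highest salary: Judy Jones ($135000)

Judy Jones


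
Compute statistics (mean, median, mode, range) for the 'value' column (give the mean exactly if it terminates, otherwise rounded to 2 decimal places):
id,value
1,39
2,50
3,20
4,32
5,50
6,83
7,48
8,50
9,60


Data: [39, 50, 20, 32, 50, 83, 48, 50, 60]
Count: 9
Sum: 432
Mean: 432/9 = 48
Sorted: [20, 32, 39, 48, 50, 50, 50, 60, 83]
Median: 50.0
Mode: 50 (3 times)
Range: 83 - 20 = 63
Min: 20, Max: 83

mean=48, median=50.0, mode=50, range=63


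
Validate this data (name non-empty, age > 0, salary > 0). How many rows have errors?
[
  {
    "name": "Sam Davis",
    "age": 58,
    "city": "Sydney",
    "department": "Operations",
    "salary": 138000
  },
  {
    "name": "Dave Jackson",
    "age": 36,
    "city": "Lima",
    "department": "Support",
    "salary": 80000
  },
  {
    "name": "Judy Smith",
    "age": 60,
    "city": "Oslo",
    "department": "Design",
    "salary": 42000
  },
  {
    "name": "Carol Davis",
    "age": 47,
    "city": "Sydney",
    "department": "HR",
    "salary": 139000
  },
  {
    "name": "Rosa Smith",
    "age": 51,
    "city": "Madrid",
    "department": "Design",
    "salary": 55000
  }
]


Validating 5 records:
Rules: name non-empty, age > 0, salary > 0

  Row 1 (Sam Davis): OK
  Row 2 (Dave Jackson): OK
  Row 3 (Judy Smith): OK
  Row 4 (Carol Davis): OK
  Row 5 (Rosa Smith): OK

Total errors: 0

0 errors


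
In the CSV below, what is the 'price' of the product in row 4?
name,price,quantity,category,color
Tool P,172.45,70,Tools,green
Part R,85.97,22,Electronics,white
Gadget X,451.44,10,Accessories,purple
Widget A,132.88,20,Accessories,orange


Query: Row 4 ('Widget A'), column 'price'
Value: 132.88

132.88


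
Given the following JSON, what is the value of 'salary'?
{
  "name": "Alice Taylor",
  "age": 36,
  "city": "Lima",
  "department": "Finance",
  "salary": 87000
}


Looking up field 'salary'
Value: 87000

87000


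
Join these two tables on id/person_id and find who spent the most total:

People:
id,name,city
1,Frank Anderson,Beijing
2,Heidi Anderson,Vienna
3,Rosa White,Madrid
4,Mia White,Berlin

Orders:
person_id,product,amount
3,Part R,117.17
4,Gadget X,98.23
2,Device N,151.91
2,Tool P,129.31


Join on: people.id = orders.person_id

Joined rows:
  Rosa White (Madrid) bought Part R for $117.17
  Mia White (Berlin) bought Gadget X for $98.23
  Heidi Anderson (Vienna) bought Device N for $151.91
  Heidi Anderson (Vienna) bought Tool P for $129.31

Total per person:
  Heidi Anderson: $281.22
  Rosa White: $117.17
  Mia White: $98.23

Top spender: Heidi Anderson ($281.22)

Heidi Anderson ($281.22)


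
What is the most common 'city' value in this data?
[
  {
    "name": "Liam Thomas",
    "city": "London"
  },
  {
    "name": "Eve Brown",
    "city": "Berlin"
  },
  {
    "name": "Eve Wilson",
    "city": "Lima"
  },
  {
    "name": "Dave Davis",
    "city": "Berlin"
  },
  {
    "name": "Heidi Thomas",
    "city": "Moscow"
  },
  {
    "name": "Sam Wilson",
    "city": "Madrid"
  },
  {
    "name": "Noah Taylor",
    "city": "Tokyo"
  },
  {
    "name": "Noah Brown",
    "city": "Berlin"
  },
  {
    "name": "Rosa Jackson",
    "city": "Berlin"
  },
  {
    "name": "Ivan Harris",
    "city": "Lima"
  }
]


Counting 'city' values across 10 records:

  Berlin: 4 ####
  Lima: 2 ##
  London: 1 #
  Moscow: 1 #
  Madrid: 1 #
  Tokyo: 1 #

Most common: Berlin (4 times)

Berlin (4 times)


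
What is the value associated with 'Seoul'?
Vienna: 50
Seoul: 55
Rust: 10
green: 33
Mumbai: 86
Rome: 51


Looking up key 'Seoul'
Value: 55

55


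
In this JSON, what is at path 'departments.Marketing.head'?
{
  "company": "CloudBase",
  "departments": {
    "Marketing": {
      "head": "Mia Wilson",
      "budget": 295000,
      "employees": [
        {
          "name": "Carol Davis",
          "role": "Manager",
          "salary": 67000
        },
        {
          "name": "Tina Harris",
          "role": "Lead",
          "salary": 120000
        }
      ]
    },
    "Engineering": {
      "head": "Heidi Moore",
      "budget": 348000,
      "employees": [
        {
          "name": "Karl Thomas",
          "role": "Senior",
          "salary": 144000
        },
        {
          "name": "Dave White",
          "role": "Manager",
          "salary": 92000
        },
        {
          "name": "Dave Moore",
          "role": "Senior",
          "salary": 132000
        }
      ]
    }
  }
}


Path: departments.Marketing.head

Navigate:
  -> departments
  -> Marketing
  -> head = 'Mia Wilson'

Mia Wilson


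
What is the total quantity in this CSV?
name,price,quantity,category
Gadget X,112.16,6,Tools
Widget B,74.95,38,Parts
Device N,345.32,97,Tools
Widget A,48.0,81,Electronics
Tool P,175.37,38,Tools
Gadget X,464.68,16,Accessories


Computing total quantity:
Values: [6, 38, 97, 81, 38, 16]
Sum = 276

276


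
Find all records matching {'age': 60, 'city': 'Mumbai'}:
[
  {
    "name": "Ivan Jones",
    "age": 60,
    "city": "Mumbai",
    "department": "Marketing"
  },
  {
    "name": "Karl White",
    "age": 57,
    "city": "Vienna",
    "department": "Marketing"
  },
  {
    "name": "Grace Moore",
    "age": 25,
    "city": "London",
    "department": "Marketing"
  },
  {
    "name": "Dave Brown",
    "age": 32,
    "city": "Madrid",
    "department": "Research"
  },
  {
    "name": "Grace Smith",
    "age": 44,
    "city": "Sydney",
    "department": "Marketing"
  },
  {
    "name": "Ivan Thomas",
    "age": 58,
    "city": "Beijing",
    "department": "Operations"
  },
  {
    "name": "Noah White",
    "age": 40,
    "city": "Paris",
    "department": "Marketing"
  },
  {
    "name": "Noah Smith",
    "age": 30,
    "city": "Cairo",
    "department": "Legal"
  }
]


Search criteria: {'age': 60, 'city': 'Mumbai'}

Checking 8 records:
  Ivan Jones: {age: 60, city: Mumbai} <-- MATCH
  Karl White: {age: 57, city: Vienna}
  Grace Moore: {age: 25, city: London}
  Dave Brown: {age: 32, city: Madrid}
  Grace Smith: {age: 44, city: Sydney}
  Ivan Thomas: {age: 58, city: Beijing}
  Noah White: {age: 40, city: Paris}
  Noah Smith: {age: 30, city: Cairo}

Matches: ["Ivan Jones"]

["Ivan Jones"]


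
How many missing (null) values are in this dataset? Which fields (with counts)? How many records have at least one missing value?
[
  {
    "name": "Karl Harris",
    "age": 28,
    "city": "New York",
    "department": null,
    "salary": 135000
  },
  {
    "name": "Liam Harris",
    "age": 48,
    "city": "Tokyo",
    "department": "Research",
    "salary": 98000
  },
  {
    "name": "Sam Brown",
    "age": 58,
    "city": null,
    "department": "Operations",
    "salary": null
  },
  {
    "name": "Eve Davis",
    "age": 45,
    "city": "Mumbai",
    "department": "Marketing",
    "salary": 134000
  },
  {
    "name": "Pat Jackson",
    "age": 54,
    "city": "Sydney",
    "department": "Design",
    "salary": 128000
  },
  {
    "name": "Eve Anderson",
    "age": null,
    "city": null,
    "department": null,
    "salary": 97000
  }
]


Checking for missing (null) values in 6 records:

  Karl Harris: department
  Liam Harris: complete
  Sam Brown: city, salary
  Eve Davis: complete
  Pat Jackson: complete
  Eve Anderson: age, city, department

Per field:
  name: 0 missing
  age: 1 missing
  city: 2 missing
  department: 2 missing
  salary: 1 missing

Total missing values: 6
Records with any missing: 3

6 missing values (age: 1, city: 2, department: 2, salary: 1); 3 incomplete records


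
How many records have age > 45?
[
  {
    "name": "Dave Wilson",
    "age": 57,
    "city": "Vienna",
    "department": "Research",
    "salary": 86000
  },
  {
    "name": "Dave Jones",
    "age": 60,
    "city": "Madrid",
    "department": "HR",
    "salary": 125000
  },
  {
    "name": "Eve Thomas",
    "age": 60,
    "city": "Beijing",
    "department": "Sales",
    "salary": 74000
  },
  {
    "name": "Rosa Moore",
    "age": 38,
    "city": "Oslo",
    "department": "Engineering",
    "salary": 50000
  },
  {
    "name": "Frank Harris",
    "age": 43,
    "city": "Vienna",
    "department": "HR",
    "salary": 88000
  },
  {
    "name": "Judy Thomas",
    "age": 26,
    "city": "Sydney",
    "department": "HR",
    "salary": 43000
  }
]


Data: 6 records
Condition: age > 45

Checking each record:
  Dave Wilson: 57 MATCH
  Dave Jones: 60 MATCH
  Eve Thomas: 60 MATCH
  Rosa Moore: 38
  Frank Harris: 43
  Judy Thomas: 26

Count: 3

3


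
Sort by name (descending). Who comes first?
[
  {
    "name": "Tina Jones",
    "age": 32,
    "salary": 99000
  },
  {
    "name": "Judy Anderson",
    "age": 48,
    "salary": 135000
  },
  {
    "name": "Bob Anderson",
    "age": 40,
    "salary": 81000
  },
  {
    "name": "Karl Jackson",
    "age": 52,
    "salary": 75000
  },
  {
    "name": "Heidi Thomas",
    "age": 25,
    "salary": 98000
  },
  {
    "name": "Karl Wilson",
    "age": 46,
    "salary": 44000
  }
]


Sort by: name (descending)

Sorted order:
  1. Tina Jones (name = Tina Jones)
  2. Karl Wilson (name = Karl Wilson)
  3. Karl Jackson (name = Karl Jackson)
  4. Judy Anderson (name = Judy Anderson)
  5. Heidi Thomas (name = Heidi Thomas)
  6. Bob Anderson (name = Bob Anderson)

First: Tina Jones

Tina Jones


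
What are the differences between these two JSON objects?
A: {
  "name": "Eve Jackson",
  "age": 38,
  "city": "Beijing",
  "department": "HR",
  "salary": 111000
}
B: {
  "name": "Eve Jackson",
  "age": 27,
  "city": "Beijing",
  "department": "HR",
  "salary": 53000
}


Comparing each field (in key order):
  name: same
  age: DIFFERENT
  city: same
  department: same
  salary: DIFFERENT
Differences:
  age: 38 -> 27
  salary: 111000 -> 53000

2 field(s) changed

2 changes: age, salary


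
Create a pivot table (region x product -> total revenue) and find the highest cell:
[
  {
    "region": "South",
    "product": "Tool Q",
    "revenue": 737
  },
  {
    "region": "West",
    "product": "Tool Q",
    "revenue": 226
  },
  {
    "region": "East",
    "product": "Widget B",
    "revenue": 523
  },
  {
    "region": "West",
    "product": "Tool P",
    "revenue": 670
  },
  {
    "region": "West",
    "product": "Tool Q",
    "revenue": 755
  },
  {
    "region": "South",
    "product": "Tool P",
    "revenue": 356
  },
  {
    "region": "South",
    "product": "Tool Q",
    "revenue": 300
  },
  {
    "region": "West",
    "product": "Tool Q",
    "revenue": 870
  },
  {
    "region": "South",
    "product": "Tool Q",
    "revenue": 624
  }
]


Pivot: region (rows) x product (columns) -> total revenue

     Tool P        Tool Q        Widget B    
East             0             0           523  
South          356          1661             0  
West           670          1851             0  

Highest: West / Tool Q = $1851

West / Tool Q = $1851


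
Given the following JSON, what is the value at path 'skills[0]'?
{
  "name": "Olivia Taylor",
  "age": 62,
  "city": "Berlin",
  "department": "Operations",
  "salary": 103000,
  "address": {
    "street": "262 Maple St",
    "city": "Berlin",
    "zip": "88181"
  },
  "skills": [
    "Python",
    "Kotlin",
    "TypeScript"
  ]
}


Query: skills[0]
Path: skills -> first element
Value: Python

Python


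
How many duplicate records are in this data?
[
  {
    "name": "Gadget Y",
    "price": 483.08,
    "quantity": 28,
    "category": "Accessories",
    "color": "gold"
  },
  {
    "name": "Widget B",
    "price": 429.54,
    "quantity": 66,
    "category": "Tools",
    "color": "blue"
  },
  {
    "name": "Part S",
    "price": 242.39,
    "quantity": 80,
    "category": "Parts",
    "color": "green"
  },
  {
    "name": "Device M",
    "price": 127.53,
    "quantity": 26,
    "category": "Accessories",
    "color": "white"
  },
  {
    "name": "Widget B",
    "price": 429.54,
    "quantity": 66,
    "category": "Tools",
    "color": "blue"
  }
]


Checking 5 records for duplicates:

  Row 1: Gadget Y ($483.08, qty 28)
  Row 2: Widget B ($429.54, qty 66)
  Row 3: Part S ($242.39, qty 80)
  Row 4: Device M ($127.53, qty 26)
  Row 5: Widget B ($429.54, qty 66) <-- DUPLICATE

Duplicates found: 1
Unique records: 4

1 duplicates, 4 unique


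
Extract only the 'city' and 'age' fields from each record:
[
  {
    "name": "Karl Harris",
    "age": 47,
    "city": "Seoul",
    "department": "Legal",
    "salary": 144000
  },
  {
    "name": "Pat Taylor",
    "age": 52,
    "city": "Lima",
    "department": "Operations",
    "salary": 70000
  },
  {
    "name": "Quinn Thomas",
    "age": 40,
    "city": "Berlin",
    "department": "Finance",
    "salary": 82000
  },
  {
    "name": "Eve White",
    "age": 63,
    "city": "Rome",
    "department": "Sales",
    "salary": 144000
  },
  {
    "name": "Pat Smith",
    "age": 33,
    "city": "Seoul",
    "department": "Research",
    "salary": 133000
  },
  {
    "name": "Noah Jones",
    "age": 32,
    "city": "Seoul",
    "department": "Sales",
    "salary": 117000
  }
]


Original: 6 records with fields: name, age, city, department, salary
Keep: ['city', 'age']
Drop: ['name', 'department', 'salary']
Result: 6 records, 2 fields each

[
  {
    "city": "Seoul",
    "age": 47
  },
  {
    "city": "Lima",
    "age": 52
  },
  {
    "city": "Berlin",
    "age": 40
  },
  {
    "city": "Rome",
    "age": 63
  },
  {
    "city": "Seoul",
    "age": 33
  },
  {
    "city": "Seoul",
    "age": 32
  }
]


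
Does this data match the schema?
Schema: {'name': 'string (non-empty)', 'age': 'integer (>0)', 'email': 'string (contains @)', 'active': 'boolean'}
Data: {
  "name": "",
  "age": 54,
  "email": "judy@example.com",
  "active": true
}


Validating each field against schema:
  name: FAIL ("" is an empty string)
  age: OK (positive integer)
  email: OK (string with @)
  active: OK (boolean)

Result: INVALID (1 error: name)

INVALID (1 error: name)


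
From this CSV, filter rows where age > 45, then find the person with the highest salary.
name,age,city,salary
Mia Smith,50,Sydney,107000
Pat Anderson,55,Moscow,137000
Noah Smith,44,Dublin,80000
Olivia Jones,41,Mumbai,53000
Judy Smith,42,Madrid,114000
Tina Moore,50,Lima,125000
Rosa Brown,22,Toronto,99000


Filter: age > 45
Sort by: salary (descending)

Filtered records (3):
  Pat Anderson, age 55, salary $137000
  Tina Moore, age 50, salary $125000
  Mia Smith, age 50, salary $107000

Highest salary: Pat Anderson ($137000)

Pat Anderson


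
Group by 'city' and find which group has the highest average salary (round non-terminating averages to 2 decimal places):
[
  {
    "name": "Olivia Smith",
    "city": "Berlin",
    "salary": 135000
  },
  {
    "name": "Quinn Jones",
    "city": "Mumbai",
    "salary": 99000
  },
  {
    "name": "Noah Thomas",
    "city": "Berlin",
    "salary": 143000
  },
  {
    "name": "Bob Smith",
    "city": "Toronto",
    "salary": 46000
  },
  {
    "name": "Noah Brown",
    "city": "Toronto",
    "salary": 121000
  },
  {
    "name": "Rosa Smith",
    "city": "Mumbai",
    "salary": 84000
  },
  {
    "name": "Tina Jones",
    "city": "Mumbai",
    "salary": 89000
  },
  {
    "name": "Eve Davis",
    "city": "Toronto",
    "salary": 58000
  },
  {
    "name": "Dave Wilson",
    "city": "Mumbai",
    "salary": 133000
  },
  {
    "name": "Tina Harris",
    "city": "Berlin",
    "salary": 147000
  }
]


Group by: city

Groups:
  Berlin: 3 people, avg salary = 425000/3 ≈ $141666.67
  Mumbai: 4 people, avg salary = 405000/4 = $101250
  Toronto: 3 people, avg salary = 225000/3 = $75000

Highest average salary: Berlin (≈$141666.67)

Berlin (≈$141666.67)


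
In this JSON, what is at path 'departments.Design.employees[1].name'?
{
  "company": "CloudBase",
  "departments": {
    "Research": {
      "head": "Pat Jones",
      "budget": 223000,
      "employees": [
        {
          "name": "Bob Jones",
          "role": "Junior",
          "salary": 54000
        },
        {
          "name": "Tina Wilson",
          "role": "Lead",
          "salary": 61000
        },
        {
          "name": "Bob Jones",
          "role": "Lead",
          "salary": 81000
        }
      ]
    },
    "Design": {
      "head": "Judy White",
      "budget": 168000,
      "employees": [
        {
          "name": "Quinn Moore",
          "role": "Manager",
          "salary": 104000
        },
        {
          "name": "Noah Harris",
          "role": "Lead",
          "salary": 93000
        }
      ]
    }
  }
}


Path: departments.Design.employees[1].name

Navigate:
  -> departments
  -> Design
  -> employees[1].name = 'Noah Harris'

Noah Harris


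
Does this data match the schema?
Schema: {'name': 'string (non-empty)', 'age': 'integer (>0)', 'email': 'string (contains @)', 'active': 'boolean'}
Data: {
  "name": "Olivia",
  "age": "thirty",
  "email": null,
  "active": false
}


Validating each field against schema:
  name: OK (non-empty string)
  age: FAIL ("thirty" is not an integer)
  email: FAIL (null is not a string)
  active: OK (boolean)

Result: INVALID (2 errors: age, email)

INVALID (2 errors: age, email)


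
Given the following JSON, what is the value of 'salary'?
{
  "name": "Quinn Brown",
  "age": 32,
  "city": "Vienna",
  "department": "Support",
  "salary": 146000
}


Looking up field 'salary'
Value: 146000

146000


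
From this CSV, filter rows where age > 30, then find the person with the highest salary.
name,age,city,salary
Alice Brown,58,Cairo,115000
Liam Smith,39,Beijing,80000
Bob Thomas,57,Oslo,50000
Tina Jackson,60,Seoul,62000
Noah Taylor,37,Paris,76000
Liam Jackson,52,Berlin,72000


Filter: age > 30
Sort by: salary (descending)

Filtered records (6):
  Alice Brown, age 58, salary $115000
  Liam Smith, age 39, salary $80000
  Noah Taylor, age 37, salary $76000
  Liam Jackson, age 52, salary $72000
  Tina Jackson, age 60, salary $62000
  Bob Thomas, age 57, salary $50000

Highest salary: Alice Brown ($115000)

Alice Brown


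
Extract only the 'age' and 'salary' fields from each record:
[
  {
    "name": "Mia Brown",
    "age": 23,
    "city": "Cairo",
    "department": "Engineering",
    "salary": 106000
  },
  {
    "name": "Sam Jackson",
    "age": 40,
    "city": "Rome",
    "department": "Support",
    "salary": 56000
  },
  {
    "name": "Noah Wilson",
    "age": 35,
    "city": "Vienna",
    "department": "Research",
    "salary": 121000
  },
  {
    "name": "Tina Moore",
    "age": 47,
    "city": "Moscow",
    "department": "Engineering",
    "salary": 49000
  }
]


Original: 4 records with fields: name, age, city, department, salary
Keep: ['age', 'salary']
Drop: ['name', 'city', 'department']
Result: 4 records, 2 fields each

[
  {
    "age": 23,
    "salary": 106000
  },
  {
    "age": 40,
    "salary": 56000
  },
  {
    "age": 35,
    "salary": 121000
  },
  {
    "age": 47,
    "salary": 49000
  }
]


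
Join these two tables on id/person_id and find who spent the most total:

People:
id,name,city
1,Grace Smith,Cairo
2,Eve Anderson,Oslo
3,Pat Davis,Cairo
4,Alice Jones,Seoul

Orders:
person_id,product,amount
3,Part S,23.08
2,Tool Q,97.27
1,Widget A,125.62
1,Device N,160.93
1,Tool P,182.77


Join on: people.id = orders.person_id

Joined rows:
  Pat Davis (Cairo) bought Part S for $23.08
  Eve Anderson (Oslo) bought Tool Q for $97.27
  Grace Smith (Cairo) bought Widget A for $125.62
  Grace Smith (Cairo) bought Device N for $160.93
  Grace Smith (Cairo) bought Tool P for $182.77

Total per person:
  Grace Smith: $469.32
  Eve Anderson: $97.27
  Pat Davis: $23.08

Top spender: Grace Smith ($469.32)

Grace Smith ($469.32)


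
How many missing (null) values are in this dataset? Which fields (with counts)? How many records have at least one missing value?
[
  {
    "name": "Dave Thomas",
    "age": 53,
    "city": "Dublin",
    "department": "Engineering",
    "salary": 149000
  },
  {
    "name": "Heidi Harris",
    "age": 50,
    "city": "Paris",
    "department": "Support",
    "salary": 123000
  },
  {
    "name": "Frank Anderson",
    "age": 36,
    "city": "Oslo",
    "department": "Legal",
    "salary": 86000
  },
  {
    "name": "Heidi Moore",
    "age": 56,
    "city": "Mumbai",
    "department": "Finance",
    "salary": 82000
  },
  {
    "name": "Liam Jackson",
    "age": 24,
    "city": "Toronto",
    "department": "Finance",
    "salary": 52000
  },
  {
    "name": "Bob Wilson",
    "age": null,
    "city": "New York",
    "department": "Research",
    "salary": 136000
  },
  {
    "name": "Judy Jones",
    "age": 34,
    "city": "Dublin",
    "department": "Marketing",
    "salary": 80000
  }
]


Checking for missing (null) values in 7 records:

  Dave Thomas: complete
  Heidi Harris: complete
  Frank Anderson: complete
  Heidi Moore: complete
  Liam Jackson: complete
  Bob Wilson: age
  Judy Jones: complete

Per field:
  name: 0 missing
  age: 1 missing
  city: 0 missing
  department: 0 missing
  salary: 0 missing

Total missing values: 1
Records with any missing: 1

1 missing values (age: 1); 1 incomplete records


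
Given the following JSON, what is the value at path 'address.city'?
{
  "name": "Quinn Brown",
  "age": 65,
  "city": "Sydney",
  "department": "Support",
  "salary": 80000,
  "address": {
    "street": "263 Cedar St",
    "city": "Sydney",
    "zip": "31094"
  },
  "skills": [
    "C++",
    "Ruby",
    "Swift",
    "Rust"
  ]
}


Query: address.city
Path: address -> city
Value: Sydney

Sydney


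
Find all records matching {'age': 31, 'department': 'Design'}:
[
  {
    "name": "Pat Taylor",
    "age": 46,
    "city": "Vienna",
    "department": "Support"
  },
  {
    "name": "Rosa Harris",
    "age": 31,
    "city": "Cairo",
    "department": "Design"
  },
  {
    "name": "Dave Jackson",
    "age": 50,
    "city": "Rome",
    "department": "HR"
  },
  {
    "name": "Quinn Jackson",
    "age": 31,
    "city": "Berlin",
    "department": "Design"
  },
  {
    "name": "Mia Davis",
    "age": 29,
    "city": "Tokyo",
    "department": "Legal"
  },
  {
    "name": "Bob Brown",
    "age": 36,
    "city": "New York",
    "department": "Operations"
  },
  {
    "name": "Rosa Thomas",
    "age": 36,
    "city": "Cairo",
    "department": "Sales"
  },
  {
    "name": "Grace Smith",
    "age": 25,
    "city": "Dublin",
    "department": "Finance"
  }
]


Search criteria: {'age': 31, 'department': 'Design'}

Checking 8 records:
  Pat Taylor: {age: 46, department: Support}
  Rosa Harris: {age: 31, department: Design} <-- MATCH
  Dave Jackson: {age: 50, department: HR}
  Quinn Jackson: {age: 31, department: Design} <-- MATCH
  Mia Davis: {age: 29, department: Legal}
  Bob Brown: {age: 36, department: Operations}
  Rosa Thomas: {age: 36, department: Sales}
  Grace Smith: {age: 25, department: Finance}

Matches: ["Rosa Harris", "Quinn Jackson"]

["Rosa Harris", "Quinn Jackson"]


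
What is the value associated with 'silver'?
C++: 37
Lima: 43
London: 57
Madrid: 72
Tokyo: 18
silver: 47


Looking up key 'silver'
Value: 47

47


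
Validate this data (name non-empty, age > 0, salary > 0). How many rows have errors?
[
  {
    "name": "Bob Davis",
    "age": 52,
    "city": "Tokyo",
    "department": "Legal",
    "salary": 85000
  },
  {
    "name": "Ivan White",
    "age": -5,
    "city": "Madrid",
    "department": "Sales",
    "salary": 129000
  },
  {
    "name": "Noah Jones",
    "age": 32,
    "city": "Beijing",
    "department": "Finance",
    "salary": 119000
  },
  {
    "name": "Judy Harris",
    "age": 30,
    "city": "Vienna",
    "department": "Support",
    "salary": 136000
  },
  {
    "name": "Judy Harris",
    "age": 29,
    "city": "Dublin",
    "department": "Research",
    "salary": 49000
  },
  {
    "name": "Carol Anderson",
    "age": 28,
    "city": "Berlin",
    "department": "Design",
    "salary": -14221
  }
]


Validating 6 records:
Rules: name non-empty, age > 0, salary > 0

  Row 1 (Bob Davis): OK
  Row 2 (Ivan White): negative age: -5
  Row 3 (Noah Jones): OK
  Row 4 (Judy Harris): OK
  Row 5 (Judy Harris): OK
  Row 6 (Carol Anderson): negative salary: -14221

Total errors: 2

2 errors
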